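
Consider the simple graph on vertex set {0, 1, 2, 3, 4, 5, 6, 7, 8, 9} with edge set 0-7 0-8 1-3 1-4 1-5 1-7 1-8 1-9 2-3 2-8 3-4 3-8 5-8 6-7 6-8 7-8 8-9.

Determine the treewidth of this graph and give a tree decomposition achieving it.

Treewidth 2.
Bags: B1 = {1, 7, 8}  B2 = {1, 8, 9}  B3 = {6, 7, 8}  B4 = {0, 7, 8}  B5 = {1, 5, 8}  B6 = {1, 3, 8}  B7 = {1, 3, 4}  B8 = {2, 3, 8}
Tree: B1–B2, B1–B3, B1–B4, B2–B5, B2–B6, B6–B7, B6–B8

Each bag holds 3 vertices, so the decomposition has width 2, which upper-bounds the treewidth. Conversely, {0, 7, 8} is a clique of size 3, and the vertices of any clique must share a bag in every tree decomposition; so some bag has ≥ 3 vertices and tw(G) ≥ 2. Combining the bounds, tw(G) = 2.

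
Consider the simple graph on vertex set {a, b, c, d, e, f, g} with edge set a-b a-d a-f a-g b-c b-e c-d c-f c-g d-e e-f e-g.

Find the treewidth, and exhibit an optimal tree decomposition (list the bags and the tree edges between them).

Treewidth 3.
Bags: B1 = {a, b, c, e}  B2 = {a, c, d, e}  B3 = {a, c, e, f}  B4 = {a, c, e, g}
Tree: B1–B2, B2–B3, B3–B4

The largest bag has 4 vertices, giving width 3; this decomposition certifies tw(G) ≤ 3. For the lower bound: the 4 vertex sets {b,c}, {d,e}, {a}, {f} are disjoint, each induces a connected subgraph, and every pair is joined by at least one edge of G. Contracting each set to a single vertex therefore yields K_{4} as a minor, and since treewidth is minor-monotone, tw(G) ≥ tw(K_{4}) = 3. Hence tw(G) = 3 exactly.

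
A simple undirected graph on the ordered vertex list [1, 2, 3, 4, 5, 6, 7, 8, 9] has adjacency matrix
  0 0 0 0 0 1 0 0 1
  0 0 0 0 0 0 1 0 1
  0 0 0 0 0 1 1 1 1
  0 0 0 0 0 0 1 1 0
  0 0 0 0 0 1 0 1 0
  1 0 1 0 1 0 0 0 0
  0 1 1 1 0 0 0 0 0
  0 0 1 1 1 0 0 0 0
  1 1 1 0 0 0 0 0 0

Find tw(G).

A width-3 tree decomposition is:
Bags: B1 = {2, 4, 7, 9}  B2 = {3, 4, 7, 9}  B3 = {3, 4, 8, 9}  B4 = {1, 3, 8, 9}  B5 = {1, 3, 6, 8}  B6 = {1, 5, 6, 8}
Tree: B1–B2, B2–B3, B3–B4, B4–B5, B5–B6
Every bag has size at most 4, so the width is 4 − 1 = 3 and tw(G) ≤ 3. For the lower bound: the 4 vertex sets {2,4,7}, {9}, {3}, {1,5,6,8} are disjoint, each induces a connected subgraph, and every pair is joined by at least one edge of G. Contracting each set to a single vertex therefore yields K_{4} as a minor, and since treewidth is minor-monotone, tw(G) ≥ tw(K_{4}) = 3. Hence tw(G) = 3 exactly.

3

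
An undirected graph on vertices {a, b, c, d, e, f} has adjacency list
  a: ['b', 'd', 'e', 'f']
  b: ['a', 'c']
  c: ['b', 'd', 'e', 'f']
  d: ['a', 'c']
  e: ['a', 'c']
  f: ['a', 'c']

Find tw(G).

A width-2 tree decomposition is:
Bags: B1 = {a, c, d}  B2 = {a, c, e}  B3 = {a, c, f}  B4 = {a, b, c}
Tree: B1–B2, B2–B3, B3–B4
Every bag has size at most 3, so the width is 3 − 1 = 2 and tw(G) ≤ 2. For the lower bound, G contains the cycle d–a–e–c–d, so G is not a forest; only forests have treewidth ≤ 1, hence tw(G) ≥ 2. Therefore the treewidth is 2.

2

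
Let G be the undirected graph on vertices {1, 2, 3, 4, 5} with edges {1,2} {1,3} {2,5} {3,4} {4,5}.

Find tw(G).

A width-2 tree decomposition is:
Bags: B1 = {1, 3, 4}  B2 = {1, 4, 5}  B3 = {1, 2, 5}
Tree: B1–B2, B2–B3
Each bag holds 3 vertices, so the decomposition has width 2, which upper-bounds the treewidth. The edges 1–3–4–5–2–1 form a cycle, so G is not a tree and its treewidth is at least 2. Combining the bounds, tw(G) = 2.

2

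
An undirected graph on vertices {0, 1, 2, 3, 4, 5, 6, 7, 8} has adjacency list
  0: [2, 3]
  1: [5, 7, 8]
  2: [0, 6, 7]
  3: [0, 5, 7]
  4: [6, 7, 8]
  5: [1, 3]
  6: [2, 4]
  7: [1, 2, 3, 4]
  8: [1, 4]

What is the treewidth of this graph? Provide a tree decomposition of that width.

Each bag holds 4 vertices, so the decomposition has width 3, which upper-bounds the treewidth. For the lower bound: the 4 vertex sets {4,6,8}, {1}, {7}, {0,2,3,5} are disjoint, each induces a connected subgraph, and every pair is joined by at least one edge of G. Contracting each set to a single vertex therefore yields K_{4} as a minor, and since treewidth is minor-monotone, tw(G) ≥ tw(K_{4}) = 3. The upper and lower bounds meet at 3, so that is the treewidth.

Treewidth 3.
One optimal decomposition is:
Bags: B1 = {1, 4, 6, 8}  B2 = {1, 4, 6, 7}  B3 = {1, 2, 6, 7}  B4 = {1, 2, 5, 7}  B5 = {2, 3, 5, 7}  B6 = {0, 2, 3, 5}
Tree: B1–B2, B2–B3, B3–B4, B4–B5, B5–B6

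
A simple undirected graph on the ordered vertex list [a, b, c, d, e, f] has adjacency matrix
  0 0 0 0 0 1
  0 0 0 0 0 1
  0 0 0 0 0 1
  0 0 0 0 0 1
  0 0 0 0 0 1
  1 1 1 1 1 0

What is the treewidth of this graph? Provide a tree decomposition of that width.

The largest bag has 2 vertices, giving width 1; this decomposition certifies tw(G) ≤ 1. Any graph with an edge has treewidth ≥ 1, and G has the edge f–d. Combining the bounds, tw(G) = 1.

Treewidth 1.
One such decomposition:
Bags: B1 = {d, f}  B2 = {a, f}  B3 = {c, f}  B4 = {b, f}  B5 = {e, f}
Tree: B1–B2, B1–B3, B3–B4, B1–B5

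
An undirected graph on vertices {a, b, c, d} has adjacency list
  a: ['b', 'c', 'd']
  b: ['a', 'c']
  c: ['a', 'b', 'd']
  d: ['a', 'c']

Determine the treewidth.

2

A width-2 tree decomposition is:
Bags: B1 = {a, c, d}  B2 = {a, b, c}
Tree: B1–B2
Every bag has size at most 3, so the width is 3 − 1 = 2 and tw(G) ≤ 2. Conversely, {a, c, d} is a clique of size 3, and the vertices of any clique must share a bag in every tree decomposition; so some bag has ≥ 3 vertices and tw(G) ≥ 2. Combining the bounds, tw(G) = 2.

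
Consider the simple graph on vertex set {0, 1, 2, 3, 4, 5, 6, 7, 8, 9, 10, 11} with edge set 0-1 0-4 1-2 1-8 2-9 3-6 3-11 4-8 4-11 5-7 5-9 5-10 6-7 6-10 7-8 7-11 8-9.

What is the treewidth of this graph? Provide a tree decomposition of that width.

Each bag holds 4 vertices, so the decomposition has width 3, which upper-bounds the treewidth. For the lower bound: the 4 vertex sets {3,6,10}, {5}, {7}, {4,8,9,11} are disjoint, each induces a connected subgraph, and every pair is joined by at least one edge of G. Contracting each set to a single vertex therefore yields K_{4} as a minor, and since treewidth is minor-monotone, tw(G) ≥ tw(K_{4}) = 3. Combining the bounds, tw(G) = 3.

Treewidth 3.
One such decomposition:
Bags: B1 = {3, 5, 6, 10}  B2 = {3, 5, 6, 7}  B3 = {3, 5, 7, 11}  B4 = {5, 7, 9, 11}  B5 = {7, 8, 9, 11}  B6 = {4, 8, 9, 11}  B7 = {2, 4, 8, 9}  B8 = {1, 2, 4, 8}  B9 = {0, 1, 2, 4}
Tree: B1–B2, B2–B3, B3–B4, B4–B5, B5–B6, B6–B7, B7–B8, B8–B9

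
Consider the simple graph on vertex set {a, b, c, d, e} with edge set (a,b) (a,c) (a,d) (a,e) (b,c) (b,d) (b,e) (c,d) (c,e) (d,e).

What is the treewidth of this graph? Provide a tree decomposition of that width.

With just one bag of size 5, the width is 5 − 1 = 4, so tw(G) ≤ 4. For the lower bound, the 5 vertices {a, b, c, d, e} are pairwise adjacent, and any tree decomposition puts a clique entirely inside one bag — forcing width ≥ 4. The upper and lower bounds meet at 4, so that is the treewidth.

Treewidth 4.
One optimal decomposition is:
Bags: B1 = {a, b, c, d, e}
Tree: (single bag)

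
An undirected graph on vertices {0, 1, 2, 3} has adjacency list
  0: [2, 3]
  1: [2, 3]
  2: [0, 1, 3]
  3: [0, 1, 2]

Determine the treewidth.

A width-2 tree decomposition is:
Bags: B1 = {0, 2, 3}  B2 = {1, 2, 3}
Tree: B1–B2
The largest bag has 3 vertices, giving width 2; this decomposition certifies tw(G) ≤ 2. On the other hand G contains the 3-clique {0, 2, 3}. A clique must lie in a single bag of any decomposition, so no decomposition can have width below 2. Combining the bounds, tw(G) = 2.

2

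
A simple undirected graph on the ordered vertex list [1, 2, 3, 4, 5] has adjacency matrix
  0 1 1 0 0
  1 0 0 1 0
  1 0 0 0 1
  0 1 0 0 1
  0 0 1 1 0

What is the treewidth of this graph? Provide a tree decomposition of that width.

Treewidth 2.
One such decomposition:
Bags: B1 = {1, 2, 3}  B2 = {2, 3, 4}  B3 = {3, 4, 5}
Tree: B1–B2, B2–B3

Each bag holds 3 vertices, so the decomposition has width 2, which upper-bounds the treewidth. For the lower bound, G contains the cycle 3–1–2–4–5–3, so G is not a forest; only forests have treewidth ≤ 1, hence tw(G) ≥ 2. Hence tw(G) = 2 exactly.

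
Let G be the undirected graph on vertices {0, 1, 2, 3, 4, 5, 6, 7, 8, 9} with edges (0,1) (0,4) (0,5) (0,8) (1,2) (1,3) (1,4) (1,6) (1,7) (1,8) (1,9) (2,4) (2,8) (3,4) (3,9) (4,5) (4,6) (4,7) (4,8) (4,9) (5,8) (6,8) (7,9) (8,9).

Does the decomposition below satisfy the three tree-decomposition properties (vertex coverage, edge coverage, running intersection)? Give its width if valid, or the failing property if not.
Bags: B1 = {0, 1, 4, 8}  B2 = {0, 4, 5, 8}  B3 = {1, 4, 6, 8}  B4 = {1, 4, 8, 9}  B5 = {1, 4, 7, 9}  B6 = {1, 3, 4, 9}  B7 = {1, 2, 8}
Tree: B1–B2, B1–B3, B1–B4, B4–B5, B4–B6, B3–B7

No — edge (4,2) lies in no bag.

A tree decomposition must satisfy three properties: every vertex lies in some bag; for every edge, both endpoints lie together in some bag; and for every vertex, the bags containing it form a connected subtree. Here edge (4,2) lies in no bag, so the decomposition is invalid.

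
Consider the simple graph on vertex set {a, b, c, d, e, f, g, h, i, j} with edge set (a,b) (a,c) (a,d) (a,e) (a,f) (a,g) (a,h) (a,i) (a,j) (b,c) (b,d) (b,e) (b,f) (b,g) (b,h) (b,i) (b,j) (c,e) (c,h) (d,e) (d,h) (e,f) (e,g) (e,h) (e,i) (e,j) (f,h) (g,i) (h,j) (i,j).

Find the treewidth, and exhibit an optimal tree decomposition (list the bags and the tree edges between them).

Each bag holds 5 vertices, so the decomposition has width 4, which upper-bounds the treewidth. On the other hand G contains the 5-clique {a, b, e, g, i}. A clique must lie in a single bag of any decomposition, so no decomposition can have width below 4. The upper and lower bounds meet at 4, so that is the treewidth.

Treewidth 4.
One optimal decomposition is:
Bags: B1 = {a, b, e, h, j}  B2 = {a, b, e, f, h}  B3 = {a, b, e, i, j}  B4 = {a, b, c, e, h}  B5 = {a, b, e, g, i}  B6 = {a, b, d, e, h}
Tree: B1–B2, B1–B3, B1–B4, B3–B5, B1–B6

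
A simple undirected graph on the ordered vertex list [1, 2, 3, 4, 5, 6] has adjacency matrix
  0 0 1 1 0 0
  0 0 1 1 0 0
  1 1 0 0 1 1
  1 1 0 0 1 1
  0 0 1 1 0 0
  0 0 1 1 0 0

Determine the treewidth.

A width-2 tree decomposition is:
Bags: B1 = {1, 3, 4}  B2 = {3, 4, 6}  B3 = {2, 3, 4}  B4 = {3, 4, 5}
Tree: B1–B2, B2–B3, B3–B4
The largest bag has 3 vertices, giving width 2; this decomposition certifies tw(G) ≤ 2. The edges 4–1–3–6–4 form a cycle, so G is not a tree and its treewidth is at least 2. Hence tw(G) = 2 exactly.

2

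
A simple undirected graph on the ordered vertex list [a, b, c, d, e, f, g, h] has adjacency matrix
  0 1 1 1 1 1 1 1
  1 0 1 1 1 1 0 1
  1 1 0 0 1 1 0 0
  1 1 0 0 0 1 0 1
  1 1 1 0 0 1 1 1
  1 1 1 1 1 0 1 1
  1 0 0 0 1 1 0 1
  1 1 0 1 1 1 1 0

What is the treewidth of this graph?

A width-4 tree decomposition is:
Bags: B1 = {a, e, f, g, h}  B2 = {a, b, e, f, h}  B3 = {a, b, c, e, f}  B4 = {a, b, d, f, h}
Tree: B1–B2, B2–B3, B2–B4
Every bag has size at most 5, so the width is 5 − 1 = 4 and tw(G) ≤ 4. On the other hand G contains the 5-clique {a, b, d, f, h}. A clique must lie in a single bag of any decomposition, so no decomposition can have width below 4. Combining the bounds, tw(G) = 4.

4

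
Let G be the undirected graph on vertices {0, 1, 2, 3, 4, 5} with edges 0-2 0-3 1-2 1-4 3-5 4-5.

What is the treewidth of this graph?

A width-2 tree decomposition is:
Bags: B1 = {1, 2, 4}  B2 = {2, 4, 5}  B3 = {2, 3, 5}  B4 = {0, 2, 3}
Tree: B1–B2, B2–B3, B3–B4
Every bag has size at most 3, so the width is 3 − 1 = 2 and tw(G) ≤ 2. The edges 2–1–4–5–3–0–2 form a cycle, so G is not a tree and its treewidth is at least 2. Combining the bounds, tw(G) = 2.

2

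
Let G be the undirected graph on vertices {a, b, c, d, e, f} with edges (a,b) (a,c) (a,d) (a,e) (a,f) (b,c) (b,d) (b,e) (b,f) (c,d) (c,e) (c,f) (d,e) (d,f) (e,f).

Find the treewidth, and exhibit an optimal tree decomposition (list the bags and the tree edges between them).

With just one bag of size 6, the width is 6 − 1 = 5, so tw(G) ≤ 5. For the lower bound, the 6 vertices {a, b, c, d, e, f} are pairwise adjacent, and any tree decomposition puts a clique entirely inside one bag — forcing width ≥ 5. The upper and lower bounds meet at 5, so that is the treewidth.

Treewidth 5.
One optimal decomposition is:
Bags: B1 = {a, b, c, d, e, f}
Tree: (single bag)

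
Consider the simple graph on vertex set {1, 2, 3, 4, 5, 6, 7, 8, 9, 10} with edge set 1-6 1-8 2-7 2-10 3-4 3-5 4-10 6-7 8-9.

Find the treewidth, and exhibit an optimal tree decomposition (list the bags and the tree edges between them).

Treewidth 1.
One such decomposition:
Bags: B1 = {3, 5}  B2 = {3, 4}  B3 = {4, 10}  B4 = {2, 10}  B5 = {2, 7}  B6 = {6, 7}  B7 = {1, 6}  B8 = {1, 8}  B9 = {8, 9}
Tree: B1–B2, B2–B3, B3–B4, B4–B5, B5–B6, B6–B7, B7–B8, B8–B9

Every bag has size at most 2, so the width is 2 − 1 = 1 and tw(G) ≤ 1. G has an edge, so its treewidth is at least 1. Combining the bounds, tw(G) = 1.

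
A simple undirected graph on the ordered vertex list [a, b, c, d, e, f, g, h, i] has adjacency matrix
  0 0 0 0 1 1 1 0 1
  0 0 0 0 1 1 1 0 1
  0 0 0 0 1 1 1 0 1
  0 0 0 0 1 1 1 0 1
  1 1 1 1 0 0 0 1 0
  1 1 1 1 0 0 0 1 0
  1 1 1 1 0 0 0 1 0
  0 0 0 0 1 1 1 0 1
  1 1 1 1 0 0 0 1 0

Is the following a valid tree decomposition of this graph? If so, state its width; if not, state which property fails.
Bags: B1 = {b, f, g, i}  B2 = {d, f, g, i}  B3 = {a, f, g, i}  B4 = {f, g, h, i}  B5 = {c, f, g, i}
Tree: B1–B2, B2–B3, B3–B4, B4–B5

No — vertex e appears in no bag.

A tree decomposition must satisfy three properties: every vertex lies in some bag; for every edge, both endpoints lie together in some bag; and for every vertex, the bags containing it form a connected subtree. Here vertex e appears in no bag, so the decomposition is invalid.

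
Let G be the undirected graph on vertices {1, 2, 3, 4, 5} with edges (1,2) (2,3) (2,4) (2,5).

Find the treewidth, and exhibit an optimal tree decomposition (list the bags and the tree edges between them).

Treewidth 1.
One optimal decomposition is:
Bags: B1 = {2, 4}  B2 = {1, 2}  B3 = {2, 5}  B4 = {2, 3}
Tree: B1–B2, B2–B3, B2–B4

The largest bag has 2 vertices, giving width 1; this decomposition certifies tw(G) ≤ 1. G has an edge, so its treewidth is at least 1. The upper and lower bounds meet at 1, so that is the treewidth.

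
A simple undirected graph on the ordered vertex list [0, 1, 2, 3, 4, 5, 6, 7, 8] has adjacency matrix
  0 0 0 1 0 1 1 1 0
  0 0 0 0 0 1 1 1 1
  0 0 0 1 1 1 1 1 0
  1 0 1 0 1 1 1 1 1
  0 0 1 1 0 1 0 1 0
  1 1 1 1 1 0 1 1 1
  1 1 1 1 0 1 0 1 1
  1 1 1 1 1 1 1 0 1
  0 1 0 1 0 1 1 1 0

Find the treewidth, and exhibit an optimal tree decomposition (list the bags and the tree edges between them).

Every bag has size at most 5, so the width is 5 − 1 = 4 and tw(G) ≤ 4. For the lower bound, the 5 vertices {1, 5, 6, 7, 8} are pairwise adjacent, and any tree decomposition puts a clique entirely inside one bag — forcing width ≥ 4. Hence tw(G) = 4 exactly.

Treewidth 4.
One optimal decomposition is:
Bags: B1 = {2, 3, 5, 6, 7}  B2 = {3, 5, 6, 7, 8}  B3 = {2, 3, 4, 5, 7}  B4 = {1, 5, 6, 7, 8}  B5 = {0, 3, 5, 6, 7}
Tree: B1–B2, B1–B3, B2–B4, B1–B5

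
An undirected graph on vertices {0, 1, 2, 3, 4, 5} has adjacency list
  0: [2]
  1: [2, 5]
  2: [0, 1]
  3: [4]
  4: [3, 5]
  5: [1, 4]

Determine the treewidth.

A width-1 tree decomposition is:
Bags: B1 = {3, 4}  B2 = {4, 5}  B3 = {1, 5}  B4 = {1, 2}  B5 = {0, 2}
Tree: B1–B2, B2–B3, B3–B4, B4–B5
Each bag holds 2 vertices, so the decomposition has width 1, which upper-bounds the treewidth. Any graph with an edge has treewidth ≥ 1, and G has the edge 3–4. Therefore the treewidth is 1.

1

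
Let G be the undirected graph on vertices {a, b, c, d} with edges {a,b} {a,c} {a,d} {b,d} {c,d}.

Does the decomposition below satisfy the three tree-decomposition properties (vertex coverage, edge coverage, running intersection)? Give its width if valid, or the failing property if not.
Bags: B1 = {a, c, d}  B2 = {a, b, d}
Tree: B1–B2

Yes; width 2.

Every vertex of G appears in some bag (union = {a, b, c, d}); every edge is covered by a bag; and for each vertex v the set of bags containing v is connected in the bag tree. The decomposition is therefore valid. The largest bag has 3 vertices, so the width is 2.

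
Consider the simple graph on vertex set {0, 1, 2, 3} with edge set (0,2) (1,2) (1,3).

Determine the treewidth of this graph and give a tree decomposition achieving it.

Treewidth 1.
One optimal decomposition is:
Bags: B1 = {1, 3}  B2 = {1, 2}  B3 = {0, 2}
Tree: B1–B2, B2–B3

Every bag has size at most 2, so the width is 2 − 1 = 1 and tw(G) ≤ 1. G has an edge, so its treewidth is at least 1. Combining the bounds, tw(G) = 1.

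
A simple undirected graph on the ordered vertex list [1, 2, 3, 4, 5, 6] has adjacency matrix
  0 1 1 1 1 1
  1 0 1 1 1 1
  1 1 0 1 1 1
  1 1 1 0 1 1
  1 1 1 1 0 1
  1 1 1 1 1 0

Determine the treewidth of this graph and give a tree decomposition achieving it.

Treewidth 5.
One optimal decomposition is:
Bags: B1 = {1, 2, 3, 4, 5, 6}
Tree: (single bag)

With just one bag of size 6, the width is 6 − 1 = 5, so tw(G) ≤ 5. Conversely, {1, 2, 3, 4, 5, 6} is a clique of size 6, and the vertices of any clique must share a bag in every tree decomposition; so some bag has ≥ 6 vertices and tw(G) ≥ 5. Hence tw(G) = 5 exactly.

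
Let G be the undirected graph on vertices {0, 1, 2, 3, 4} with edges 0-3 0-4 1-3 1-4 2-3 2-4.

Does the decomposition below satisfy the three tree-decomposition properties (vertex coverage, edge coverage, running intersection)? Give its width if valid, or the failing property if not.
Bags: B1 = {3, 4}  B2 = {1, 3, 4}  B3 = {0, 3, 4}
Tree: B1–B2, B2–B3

A tree decomposition must satisfy three properties: every vertex lies in some bag; for every edge, both endpoints lie together in some bag; and for every vertex, the bags containing it form a connected subtree. Here vertex 2 appears in no bag, so the decomposition is invalid.

No — vertex 2 appears in no bag.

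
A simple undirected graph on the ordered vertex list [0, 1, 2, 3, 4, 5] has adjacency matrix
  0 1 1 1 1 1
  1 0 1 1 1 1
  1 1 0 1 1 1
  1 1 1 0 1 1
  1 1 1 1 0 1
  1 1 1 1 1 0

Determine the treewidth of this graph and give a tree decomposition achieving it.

With just one bag of size 6, the width is 6 − 1 = 5, so tw(G) ≤ 5. On the other hand G contains the 6-clique {0, 1, 2, 3, 4, 5}. A clique must lie in a single bag of any decomposition, so no decomposition can have width below 5. Combining the bounds, tw(G) = 5.

Treewidth 5.
Bags: B1 = {0, 1, 2, 3, 4, 5}
Tree: (single bag)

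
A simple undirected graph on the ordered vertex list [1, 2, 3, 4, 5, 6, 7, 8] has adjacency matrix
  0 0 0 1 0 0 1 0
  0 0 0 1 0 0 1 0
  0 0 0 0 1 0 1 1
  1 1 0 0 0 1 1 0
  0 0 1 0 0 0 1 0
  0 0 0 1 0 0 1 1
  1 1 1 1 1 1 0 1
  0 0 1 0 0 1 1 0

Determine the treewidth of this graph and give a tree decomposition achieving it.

Each bag holds 3 vertices, so the decomposition has width 2, which upper-bounds the treewidth. On the other hand G contains the 3-clique {3, 7, 8}. A clique must lie in a single bag of any decomposition, so no decomposition can have width below 2. Combining the bounds, tw(G) = 2.

Treewidth 2.
One optimal decomposition is:
Bags: B1 = {6, 7, 8}  B2 = {3, 7, 8}  B3 = {4, 6, 7}  B4 = {3, 5, 7}  B5 = {1, 4, 7}  B6 = {2, 4, 7}
Tree: B1–B2, B1–B3, B2–B4, B3–B5, B5–B6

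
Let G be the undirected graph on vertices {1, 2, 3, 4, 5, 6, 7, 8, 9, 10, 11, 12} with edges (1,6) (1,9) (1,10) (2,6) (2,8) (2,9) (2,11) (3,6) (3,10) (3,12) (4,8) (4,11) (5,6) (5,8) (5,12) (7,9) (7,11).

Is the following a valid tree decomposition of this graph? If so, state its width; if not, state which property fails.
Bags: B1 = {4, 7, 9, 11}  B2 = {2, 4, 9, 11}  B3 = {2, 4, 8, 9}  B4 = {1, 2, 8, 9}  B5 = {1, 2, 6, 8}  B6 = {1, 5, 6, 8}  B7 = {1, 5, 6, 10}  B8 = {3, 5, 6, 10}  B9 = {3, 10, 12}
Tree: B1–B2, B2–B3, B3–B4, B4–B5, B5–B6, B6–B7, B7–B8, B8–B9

No — edge (5,12) lies in no bag.

A tree decomposition must satisfy three properties: every vertex lies in some bag; for every edge, both endpoints lie together in some bag; and for every vertex, the bags containing it form a connected subtree. Here edge (5,12) lies in no bag, so the decomposition is invalid.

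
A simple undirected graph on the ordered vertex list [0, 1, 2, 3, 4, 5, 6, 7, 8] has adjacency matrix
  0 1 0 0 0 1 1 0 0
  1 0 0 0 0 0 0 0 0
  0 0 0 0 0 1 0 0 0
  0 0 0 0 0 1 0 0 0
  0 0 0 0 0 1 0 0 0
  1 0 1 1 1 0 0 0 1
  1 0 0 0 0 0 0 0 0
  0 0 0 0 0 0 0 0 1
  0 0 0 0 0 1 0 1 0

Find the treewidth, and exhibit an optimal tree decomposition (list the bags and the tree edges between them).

Treewidth 1.
One optimal decomposition is:
Bags: B1 = {0, 5}  B2 = {0, 1}  B3 = {4, 5}  B4 = {5, 8}  B5 = {7, 8}  B6 = {2, 5}  B7 = {0, 6}  B8 = {3, 5}
Tree: B1–B2, B1–B3, B3–B4, B4–B5, B1–B6, B1–B7, B3–B8

The largest bag has 2 vertices, giving width 1; this decomposition certifies tw(G) ≤ 1. Since G has at least one edge (e.g. 5–0), it is not an edgeless graph, so tw(G) ≥ 1. Hence tw(G) = 1 exactly.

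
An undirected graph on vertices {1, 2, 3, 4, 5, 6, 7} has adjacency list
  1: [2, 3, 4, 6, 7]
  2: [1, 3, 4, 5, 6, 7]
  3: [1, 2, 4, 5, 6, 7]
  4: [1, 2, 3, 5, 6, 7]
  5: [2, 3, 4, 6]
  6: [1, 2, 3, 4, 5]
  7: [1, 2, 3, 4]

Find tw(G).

A width-4 tree decomposition is:
Bags: B1 = {1, 2, 3, 4, 7}  B2 = {1, 2, 3, 4, 6}  B3 = {2, 3, 4, 5, 6}
Tree: B1–B2, B2–B3
Each bag holds 5 vertices, so the decomposition has width 4, which upper-bounds the treewidth. For the lower bound, the 5 vertices {1, 2, 3, 4, 6} are pairwise adjacent, and any tree decomposition puts a clique entirely inside one bag — forcing width ≥ 4. Therefore the treewidth is 4.

4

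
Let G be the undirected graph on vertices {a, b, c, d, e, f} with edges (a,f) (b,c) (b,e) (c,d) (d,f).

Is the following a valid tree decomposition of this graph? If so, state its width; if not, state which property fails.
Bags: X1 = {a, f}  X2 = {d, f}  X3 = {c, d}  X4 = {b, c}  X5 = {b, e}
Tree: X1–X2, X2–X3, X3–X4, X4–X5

Yes; width 1.

Every vertex of G appears in some bag (union = {a, b, c, d, e, f}); every edge is covered by a bag; and for each vertex v the set of bags containing v is connected in the bag tree. The decomposition is therefore valid. The largest bag has 2 vertices, so the width is 1.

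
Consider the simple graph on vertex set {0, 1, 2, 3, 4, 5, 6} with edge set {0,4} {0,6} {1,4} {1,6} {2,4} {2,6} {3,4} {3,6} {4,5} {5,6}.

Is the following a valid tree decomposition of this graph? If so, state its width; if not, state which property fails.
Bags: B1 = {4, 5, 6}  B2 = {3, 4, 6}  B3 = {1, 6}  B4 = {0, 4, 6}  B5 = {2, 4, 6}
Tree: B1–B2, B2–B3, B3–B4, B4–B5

A tree decomposition must satisfy three properties: every vertex lies in some bag; for every edge, both endpoints lie together in some bag; and for every vertex, the bags containing it form a connected subtree. Here edge (4,1) lies in no bag, so the decomposition is invalid.

No — edge (4,1) lies in no bag.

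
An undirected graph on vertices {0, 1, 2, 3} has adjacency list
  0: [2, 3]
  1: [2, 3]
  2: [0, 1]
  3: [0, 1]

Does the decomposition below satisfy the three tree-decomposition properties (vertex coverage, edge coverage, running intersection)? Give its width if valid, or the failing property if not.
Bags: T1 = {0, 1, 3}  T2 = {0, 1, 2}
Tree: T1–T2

Yes; width 2.

Checking the three conditions: (i) the bags cover all of {0, 1, 2, 3}; (ii) for each edge, some bag contains both endpoints; (iii) the bags containing any fixed vertex form a subtree. All hold, so the decomposition is valid with width 3 − 1 = 2.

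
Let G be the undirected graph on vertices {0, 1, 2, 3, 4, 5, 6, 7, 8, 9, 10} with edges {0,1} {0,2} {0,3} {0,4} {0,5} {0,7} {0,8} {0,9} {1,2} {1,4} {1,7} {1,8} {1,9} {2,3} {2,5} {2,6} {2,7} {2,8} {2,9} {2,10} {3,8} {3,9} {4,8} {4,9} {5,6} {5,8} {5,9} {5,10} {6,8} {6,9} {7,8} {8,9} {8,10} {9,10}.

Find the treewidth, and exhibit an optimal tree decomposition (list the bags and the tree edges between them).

The largest bag has 5 vertices, giving width 4; this decomposition certifies tw(G) ≤ 4. Conversely, {0, 1, 2, 8, 9} is a clique of size 5, and the vertices of any clique must share a bag in every tree decomposition; so some bag has ≥ 5 vertices and tw(G) ≥ 4. Combining the bounds, tw(G) = 4.

Treewidth 4.
One such decomposition:
Bags: B1 = {0, 2, 3, 8, 9}  B2 = {0, 1, 2, 8, 9}  B3 = {0, 2, 5, 8, 9}  B4 = {0, 1, 4, 8, 9}  B5 = {2, 5, 8, 9, 10}  B6 = {2, 5, 6, 8, 9}  B7 = {0, 1, 2, 7, 8}
Tree: B1–B2, B1–B3, B2–B4, B3–B5, B5–B6, B2–B7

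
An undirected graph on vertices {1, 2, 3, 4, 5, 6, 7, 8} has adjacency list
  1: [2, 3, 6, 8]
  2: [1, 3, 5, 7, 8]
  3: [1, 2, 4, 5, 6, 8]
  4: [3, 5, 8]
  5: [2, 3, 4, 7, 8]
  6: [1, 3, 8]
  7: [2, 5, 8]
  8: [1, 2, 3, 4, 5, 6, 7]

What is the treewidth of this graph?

3

A width-3 tree decomposition is:
Bags: B1 = {2, 3, 5, 8}  B2 = {3, 4, 5, 8}  B3 = {1, 2, 3, 8}  B4 = {1, 3, 6, 8}  B5 = {2, 5, 7, 8}
Tree: B1–B2, B1–B3, B3–B4, B1–B5
Each bag holds 4 vertices, so the decomposition has width 3, which upper-bounds the treewidth. For the lower bound, the 4 vertices {1, 2, 3, 8} are pairwise adjacent, and any tree decomposition puts a clique entirely inside one bag — forcing width ≥ 3. The upper and lower bounds meet at 3, so that is the treewidth.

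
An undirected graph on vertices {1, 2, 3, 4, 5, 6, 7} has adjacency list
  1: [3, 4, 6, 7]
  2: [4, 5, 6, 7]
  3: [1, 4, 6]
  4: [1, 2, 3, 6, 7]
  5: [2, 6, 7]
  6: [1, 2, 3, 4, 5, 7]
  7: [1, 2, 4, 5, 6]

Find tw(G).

3

A width-3 tree decomposition is:
Bags: B1 = {1, 3, 4, 6}  B2 = {1, 4, 6, 7}  B3 = {2, 4, 6, 7}  B4 = {2, 5, 6, 7}
Tree: B1–B2, B2–B3, B3–B4
The largest bag has 4 vertices, giving width 3; this decomposition certifies tw(G) ≤ 3. On the other hand G contains the 4-clique {1, 3, 4, 6}. A clique must lie in a single bag of any decomposition, so no decomposition can have width below 3. The upper and lower bounds meet at 3, so that is the treewidth.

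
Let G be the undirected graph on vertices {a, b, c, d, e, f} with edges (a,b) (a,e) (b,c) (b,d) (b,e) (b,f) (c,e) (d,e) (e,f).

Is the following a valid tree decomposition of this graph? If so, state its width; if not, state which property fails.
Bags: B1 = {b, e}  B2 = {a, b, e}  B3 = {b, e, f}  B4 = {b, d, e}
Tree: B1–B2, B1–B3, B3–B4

No — vertex c appears in no bag.

A tree decomposition must satisfy three properties: every vertex lies in some bag; for every edge, both endpoints lie together in some bag; and for every vertex, the bags containing it form a connected subtree. Here vertex c appears in no bag, so the decomposition is invalid.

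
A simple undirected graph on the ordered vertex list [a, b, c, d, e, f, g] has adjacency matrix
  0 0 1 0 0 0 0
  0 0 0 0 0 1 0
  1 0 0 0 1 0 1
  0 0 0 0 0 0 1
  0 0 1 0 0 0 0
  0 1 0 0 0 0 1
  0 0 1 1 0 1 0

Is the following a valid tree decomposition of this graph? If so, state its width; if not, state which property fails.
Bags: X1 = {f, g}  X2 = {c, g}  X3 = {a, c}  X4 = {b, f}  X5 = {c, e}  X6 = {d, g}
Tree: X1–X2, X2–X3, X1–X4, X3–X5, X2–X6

Checking the three conditions: (i) the bags cover all of {a, b, c, d, e, f, g}; (ii) for each edge, some bag contains both endpoints; (iii) the bags containing any fixed vertex form a subtree. All hold, so the decomposition is valid with width 2 − 1 = 1.

Yes; width 1.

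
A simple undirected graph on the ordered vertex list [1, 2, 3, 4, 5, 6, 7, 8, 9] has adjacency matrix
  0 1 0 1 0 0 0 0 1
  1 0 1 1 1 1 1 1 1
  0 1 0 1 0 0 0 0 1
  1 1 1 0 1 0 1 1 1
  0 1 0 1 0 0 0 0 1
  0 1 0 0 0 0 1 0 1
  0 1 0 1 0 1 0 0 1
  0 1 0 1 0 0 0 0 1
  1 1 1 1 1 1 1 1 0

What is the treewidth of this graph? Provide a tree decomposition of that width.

Treewidth 3.
One optimal decomposition is:
Bags: B1 = {2, 4, 7, 9}  B2 = {2, 4, 8, 9}  B3 = {2, 6, 7, 9}  B4 = {1, 2, 4, 9}  B5 = {2, 4, 5, 9}  B6 = {2, 3, 4, 9}
Tree: B1–B2, B1–B3, B2–B4, B1–B5, B1–B6

Each bag holds 4 vertices, so the decomposition has width 3, which upper-bounds the treewidth. Conversely, {1, 2, 4, 9} is a clique of size 4, and the vertices of any clique must share a bag in every tree decomposition; so some bag has ≥ 4 vertices and tw(G) ≥ 3. Therefore the treewidth is 3.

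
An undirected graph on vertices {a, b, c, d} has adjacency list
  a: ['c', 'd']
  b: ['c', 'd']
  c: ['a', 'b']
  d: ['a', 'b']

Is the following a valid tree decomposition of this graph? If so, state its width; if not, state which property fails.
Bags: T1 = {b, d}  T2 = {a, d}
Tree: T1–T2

No — vertex c appears in no bag.

A tree decomposition must satisfy three properties: every vertex lies in some bag; for every edge, both endpoints lie together in some bag; and for every vertex, the bags containing it form a connected subtree. Here vertex c appears in no bag, so the decomposition is invalid.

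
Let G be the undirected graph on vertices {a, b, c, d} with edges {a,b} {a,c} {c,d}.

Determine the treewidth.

1

A width-1 tree decomposition is:
Bags: B1 = {c, d}  B2 = {a, c}  B3 = {a, b}
Tree: B1–B2, B2–B3
Each bag holds 2 vertices, so the decomposition has width 1, which upper-bounds the treewidth. Any graph with an edge has treewidth ≥ 1, and G has the edge d–c. Therefore the treewidth is 1.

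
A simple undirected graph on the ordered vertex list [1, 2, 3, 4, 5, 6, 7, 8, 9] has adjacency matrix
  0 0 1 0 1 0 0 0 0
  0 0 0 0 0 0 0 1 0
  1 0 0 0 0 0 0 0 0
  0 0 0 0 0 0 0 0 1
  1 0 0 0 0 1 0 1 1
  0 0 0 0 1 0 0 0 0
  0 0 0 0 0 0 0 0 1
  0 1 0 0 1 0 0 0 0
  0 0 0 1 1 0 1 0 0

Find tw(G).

A width-1 tree decomposition is:
Bags: B1 = {5, 9}  B2 = {4, 9}  B3 = {7, 9}  B4 = {5, 8}  B5 = {1, 5}  B6 = {5, 6}  B7 = {1, 3}  B8 = {2, 8}
Tree: B1–B2, B1–B3, B1–B4, B1–B5, B4–B6, B5–B7, B4–B8
Every bag has size at most 2, so the width is 2 − 1 = 1 and tw(G) ≤ 1. G has an edge, so its treewidth is at least 1. The upper and lower bounds meet at 1, so that is the treewidth.

1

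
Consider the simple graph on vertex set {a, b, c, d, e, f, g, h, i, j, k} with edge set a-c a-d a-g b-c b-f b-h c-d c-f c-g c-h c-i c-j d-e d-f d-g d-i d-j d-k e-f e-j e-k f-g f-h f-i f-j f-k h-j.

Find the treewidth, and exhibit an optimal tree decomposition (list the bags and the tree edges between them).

Each bag holds 4 vertices, so the decomposition has width 3, which upper-bounds the treewidth. On the other hand G contains the 4-clique {a, c, d, g}. A clique must lie in a single bag of any decomposition, so no decomposition can have width below 3. The upper and lower bounds meet at 3, so that is the treewidth.

Treewidth 3.
One optimal decomposition is:
Bags: B1 = {c, d, f, j}  B2 = {c, f, h, j}  B3 = {c, d, f, g}  B4 = {a, c, d, g}  B5 = {c, d, f, i}  B6 = {d, e, f, j}  B7 = {d, e, f, k}  B8 = {b, c, f, h}
Tree: B1–B2, B1–B3, B3–B4, B3–B5, B1–B6, B6–B7, B2–B8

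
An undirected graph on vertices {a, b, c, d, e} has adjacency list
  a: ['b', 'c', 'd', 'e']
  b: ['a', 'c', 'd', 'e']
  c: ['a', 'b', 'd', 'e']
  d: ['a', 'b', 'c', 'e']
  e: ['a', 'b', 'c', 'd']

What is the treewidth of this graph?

A width-4 tree decomposition is:
Bags: B1 = {a, b, c, d, e}
Tree: (single bag)
A single bag containing all 5 vertices is trivially a valid decomposition of width 4. For the lower bound, the 5 vertices {a, b, c, d, e} are pairwise adjacent, and any tree decomposition puts a clique entirely inside one bag — forcing width ≥ 4. Combining the bounds, tw(G) = 4.

4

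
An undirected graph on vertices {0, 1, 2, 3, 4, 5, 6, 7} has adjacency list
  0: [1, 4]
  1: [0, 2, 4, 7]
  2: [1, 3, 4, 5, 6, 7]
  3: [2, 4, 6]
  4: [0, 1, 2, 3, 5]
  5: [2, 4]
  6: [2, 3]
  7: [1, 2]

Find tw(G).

A width-2 tree decomposition is:
Bags: B1 = {1, 2, 4}  B2 = {0, 1, 4}  B3 = {2, 3, 4}  B4 = {1, 2, 7}  B5 = {2, 4, 5}  B6 = {2, 3, 6}
Tree: B1–B2, B1–B3, B1–B4, B1–B5, B3–B6
Every bag has size at most 3, so the width is 3 − 1 = 2 and tw(G) ≤ 2. For the lower bound, the 3 vertices {0, 1, 4} are pairwise adjacent, and any tree decomposition puts a clique entirely inside one bag — forcing width ≥ 2. Therefore the treewidth is 2.

2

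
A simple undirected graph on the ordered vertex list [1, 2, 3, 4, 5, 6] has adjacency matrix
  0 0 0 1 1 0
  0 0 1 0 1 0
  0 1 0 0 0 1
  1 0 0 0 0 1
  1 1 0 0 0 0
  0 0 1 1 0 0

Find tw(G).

2

A width-2 tree decomposition is:
Bags: B1 = {3, 4, 6}  B2 = {1, 3, 4}  B3 = {1, 3, 5}  B4 = {2, 3, 5}
Tree: B1–B2, B2–B3, B3–B4
The largest bag has 3 vertices, giving width 2; this decomposition certifies tw(G) ≤ 2. For the lower bound, G contains the cycle 3–6–4–1–5–2–3, so G is not a forest; only forests have treewidth ≤ 1, hence tw(G) ≥ 2. The upper and lower bounds meet at 2, so that is the treewidth.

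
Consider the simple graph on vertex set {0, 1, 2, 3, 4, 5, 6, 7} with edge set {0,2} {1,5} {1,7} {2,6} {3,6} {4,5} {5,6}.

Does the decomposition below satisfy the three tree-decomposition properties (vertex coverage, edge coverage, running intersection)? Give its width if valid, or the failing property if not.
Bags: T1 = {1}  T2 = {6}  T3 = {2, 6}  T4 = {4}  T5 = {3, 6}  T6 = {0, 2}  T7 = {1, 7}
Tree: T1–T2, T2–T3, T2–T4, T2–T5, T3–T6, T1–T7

A tree decomposition must satisfy three properties: every vertex lies in some bag; for every edge, both endpoints lie together in some bag; and for every vertex, the bags containing it form a connected subtree. Here vertex 5 appears in no bag, so the decomposition is invalid.

No — vertex 5 appears in no bag.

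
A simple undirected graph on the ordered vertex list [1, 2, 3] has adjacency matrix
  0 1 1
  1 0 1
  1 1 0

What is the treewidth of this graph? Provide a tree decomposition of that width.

A single bag containing all 3 vertices is trivially a valid decomposition of width 2. Conversely, {1, 2, 3} is a clique of size 3, and the vertices of any clique must share a bag in every tree decomposition; so some bag has ≥ 3 vertices and tw(G) ≥ 2. Combining the bounds, tw(G) = 2.

Treewidth 2.
One optimal decomposition is:
Bags: B1 = {1, 2, 3}
Tree: (single bag)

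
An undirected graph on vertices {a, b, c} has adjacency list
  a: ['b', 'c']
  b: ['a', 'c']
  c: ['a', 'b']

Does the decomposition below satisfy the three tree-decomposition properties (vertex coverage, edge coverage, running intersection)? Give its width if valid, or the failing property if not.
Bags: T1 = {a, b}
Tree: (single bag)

A tree decomposition must satisfy three properties: every vertex lies in some bag; for every edge, both endpoints lie together in some bag; and for every vertex, the bags containing it form a connected subtree. Here vertex c appears in no bag, so the decomposition is invalid.

No — vertex c appears in no bag.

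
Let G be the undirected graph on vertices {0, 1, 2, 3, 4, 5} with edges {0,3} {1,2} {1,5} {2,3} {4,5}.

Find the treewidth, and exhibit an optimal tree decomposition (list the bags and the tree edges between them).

Treewidth 1.
One optimal decomposition is:
Bags: B1 = {4, 5}  B2 = {1, 5}  B3 = {1, 2}  B4 = {2, 3}  B5 = {0, 3}
Tree: B1–B2, B2–B3, B3–B4, B4–B5

Every bag has size at most 2, so the width is 2 − 1 = 1 and tw(G) ≤ 1. Any graph with an edge has treewidth ≥ 1, and G has the edge 4–5. Therefore the treewidth is 1.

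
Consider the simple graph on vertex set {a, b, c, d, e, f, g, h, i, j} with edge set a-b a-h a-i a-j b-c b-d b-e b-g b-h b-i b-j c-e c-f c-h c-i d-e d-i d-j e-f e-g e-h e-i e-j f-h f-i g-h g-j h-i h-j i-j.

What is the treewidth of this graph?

4

A width-4 tree decomposition is:
Bags: B1 = {b, e, h, i, j}  B2 = {b, c, e, h, i}  B3 = {b, e, g, h, j}  B4 = {b, d, e, i, j}  B5 = {c, e, f, h, i}  B6 = {a, b, h, i, j}
Tree: B1–B2, B1–B3, B1–B4, B2–B5, B1–B6
The largest bag has 5 vertices, giving width 4; this decomposition certifies tw(G) ≤ 4. On the other hand G contains the 5-clique {b, d, e, i, j}. A clique must lie in a single bag of any decomposition, so no decomposition can have width below 4. Hence tw(G) = 4 exactly.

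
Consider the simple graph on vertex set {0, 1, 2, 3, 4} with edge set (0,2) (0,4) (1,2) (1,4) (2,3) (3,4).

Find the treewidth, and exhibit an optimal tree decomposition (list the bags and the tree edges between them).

Treewidth 2.
Bags: B1 = {2, 3, 4}  B2 = {1, 2, 4}  B3 = {0, 2, 4}
Tree: B1–B2, B2–B3

The largest bag has 3 vertices, giving width 2; this decomposition certifies tw(G) ≤ 2. Since 4–3–2–1–4 is a cycle in G, G is not acyclic. Forests are exactly the graphs of treewidth ≤ 1, so tw(G) ≥ 2. Therefore the treewidth is 2.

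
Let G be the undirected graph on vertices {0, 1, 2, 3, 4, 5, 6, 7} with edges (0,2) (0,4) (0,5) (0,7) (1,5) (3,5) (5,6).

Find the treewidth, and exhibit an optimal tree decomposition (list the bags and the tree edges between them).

Treewidth 1.
One such decomposition:
Bags: B1 = {0, 5}  B2 = {3, 5}  B3 = {0, 7}  B4 = {5, 6}  B5 = {0, 4}  B6 = {1, 5}  B7 = {0, 2}
Tree: B1–B2, B1–B3, B2–B4, B3–B5, B2–B6, B1–B7

Each bag holds 2 vertices, so the decomposition has width 1, which upper-bounds the treewidth. Since G has at least one edge (e.g. 5–0), it is not an edgeless graph, so tw(G) ≥ 1. Therefore the treewidth is 1.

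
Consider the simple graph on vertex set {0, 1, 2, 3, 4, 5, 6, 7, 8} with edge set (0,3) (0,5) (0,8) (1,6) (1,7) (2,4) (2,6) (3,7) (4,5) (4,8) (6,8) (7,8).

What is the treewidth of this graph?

3

A width-3 tree decomposition is:
Bags: B1 = {0, 2, 4, 5}  B2 = {0, 2, 4, 8}  B3 = {0, 2, 6, 8}  B4 = {0, 3, 6, 8}  B5 = {3, 6, 7, 8}  B6 = {1, 3, 6, 7}
Tree: B1–B2, B2–B3, B3–B4, B4–B5, B5–B6
The largest bag has 4 vertices, giving width 3; this decomposition certifies tw(G) ≤ 3. For the lower bound: the 4 vertex sets {2,4,5}, {0}, {8}, {1,3,6,7} are disjoint, each induces a connected subgraph, and every pair is joined by at least one edge of G. Contracting each set to a single vertex therefore yields K_{4} as a minor, and since treewidth is minor-monotone, tw(G) ≥ tw(K_{4}) = 3. Hence tw(G) = 3 exactly.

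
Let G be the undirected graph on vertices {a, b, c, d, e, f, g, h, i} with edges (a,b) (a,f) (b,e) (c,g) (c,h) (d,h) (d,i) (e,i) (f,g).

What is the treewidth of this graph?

A width-2 tree decomposition is:
Bags: B1 = {b, e, i}  B2 = {a, b, i}  B3 = {a, f, i}  B4 = {f, g, i}  B5 = {c, g, i}  B6 = {c, h, i}  B7 = {d, h, i}
Tree: B1–B2, B2–B3, B3–B4, B4–B5, B5–B6, B6–B7
Every bag has size at most 3, so the width is 3 − 1 = 2 and tw(G) ≤ 2. The edges i–e–b–a–f–g–c–h–d–i form a cycle, so G is not a tree and its treewidth is at least 2. Therefore the treewidth is 2.

2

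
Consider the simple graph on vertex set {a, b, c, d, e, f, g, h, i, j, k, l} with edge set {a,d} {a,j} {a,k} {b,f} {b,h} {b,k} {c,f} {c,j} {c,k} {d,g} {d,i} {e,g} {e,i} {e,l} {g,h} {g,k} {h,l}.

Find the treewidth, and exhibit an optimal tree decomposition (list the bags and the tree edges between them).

Treewidth 3.
One such decomposition:
Bags: B1 = {e, h, i, l}  B2 = {e, g, h, i}  B3 = {d, g, h, i}  B4 = {b, d, g, h}  B5 = {b, d, g, k}  B6 = {a, b, d, k}  B7 = {a, b, f, k}  B8 = {a, c, f, k}  B9 = {a, c, f, j}
Tree: B1–B2, B2–B3, B3–B4, B4–B5, B5–B6, B6–B7, B7–B8, B8–B9

Every bag has size at most 4, so the width is 4 − 1 = 3 and tw(G) ≤ 3. For the lower bound: the 4 vertex sets {e,i,l}, {h}, {g}, {a,b,d,k} are disjoint, each induces a connected subgraph, and every pair is joined by at least one edge of G. Contracting each set to a single vertex therefore yields K_{4} as a minor, and since treewidth is minor-monotone, tw(G) ≥ tw(K_{4}) = 3. Therefore the treewidth is 3.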